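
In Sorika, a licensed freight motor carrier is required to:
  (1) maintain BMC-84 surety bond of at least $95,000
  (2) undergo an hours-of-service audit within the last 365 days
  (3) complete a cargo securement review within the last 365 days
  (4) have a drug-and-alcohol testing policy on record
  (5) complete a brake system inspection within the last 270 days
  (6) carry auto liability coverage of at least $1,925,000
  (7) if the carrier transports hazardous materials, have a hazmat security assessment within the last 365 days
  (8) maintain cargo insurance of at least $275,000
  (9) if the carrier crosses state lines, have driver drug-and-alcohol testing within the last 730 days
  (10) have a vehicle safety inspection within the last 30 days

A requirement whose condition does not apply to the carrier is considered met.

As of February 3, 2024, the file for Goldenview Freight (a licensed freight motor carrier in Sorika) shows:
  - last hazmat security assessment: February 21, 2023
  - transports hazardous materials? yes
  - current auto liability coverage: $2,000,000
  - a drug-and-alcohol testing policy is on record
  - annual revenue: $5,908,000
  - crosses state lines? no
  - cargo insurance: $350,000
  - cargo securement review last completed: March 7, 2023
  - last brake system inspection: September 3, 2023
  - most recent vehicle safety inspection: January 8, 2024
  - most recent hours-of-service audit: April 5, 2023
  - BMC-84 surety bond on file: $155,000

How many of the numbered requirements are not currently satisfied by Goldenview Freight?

0

1. BMC-84 surety bond $155,000 ≥ $95,000 → met
2. hours-of-service audit 304 days ago vs limit 365 → met
3. cargo securement review 333 days ago vs limit 365 → met
4. drug-and-alcohol testing policy present → met
5. brake system inspection 153 days ago vs limit 270 → met
6. auto liability coverage $2,000,000 ≥ $1,925,000 → met
7. condition 'transports hazardous materials' holds; hazmat security assessment 347 days ago vs limit 365 → met
8. cargo insurance $350,000 ≥ $275,000 → met
9. condition 'crosses state lines' does not hold → requirement n/a → met
10. vehicle safety inspection 26 days ago vs limit 30 → met
Not met: 0 of 10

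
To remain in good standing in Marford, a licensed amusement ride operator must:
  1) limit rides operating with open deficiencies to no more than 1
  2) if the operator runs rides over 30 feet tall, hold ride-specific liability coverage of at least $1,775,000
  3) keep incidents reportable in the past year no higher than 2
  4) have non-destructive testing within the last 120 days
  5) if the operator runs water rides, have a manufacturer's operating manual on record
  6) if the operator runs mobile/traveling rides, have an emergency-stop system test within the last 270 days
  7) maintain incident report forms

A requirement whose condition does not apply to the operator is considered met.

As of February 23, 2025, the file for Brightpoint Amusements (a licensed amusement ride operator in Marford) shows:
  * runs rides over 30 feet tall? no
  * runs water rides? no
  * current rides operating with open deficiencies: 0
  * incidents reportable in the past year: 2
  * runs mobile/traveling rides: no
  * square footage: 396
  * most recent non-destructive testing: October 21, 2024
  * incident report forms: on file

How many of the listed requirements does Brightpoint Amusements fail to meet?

1. rides operating with open deficiencies 0 ≤ 1 → met
2. condition 'runs rides over 30 feet tall' does not hold → requirement n/a → met
3. incidents reportable in the past year 2 ≤ 2 → met
4. non-destructive testing 125 days ago vs limit 120 → not met
5. condition 'runs water rides' does not hold → requirement n/a → met
6. condition 'runs mobile/traveling rides' does not hold → requirement n/a → met
7. incident report forms present → met
Not met: 1 of 7

1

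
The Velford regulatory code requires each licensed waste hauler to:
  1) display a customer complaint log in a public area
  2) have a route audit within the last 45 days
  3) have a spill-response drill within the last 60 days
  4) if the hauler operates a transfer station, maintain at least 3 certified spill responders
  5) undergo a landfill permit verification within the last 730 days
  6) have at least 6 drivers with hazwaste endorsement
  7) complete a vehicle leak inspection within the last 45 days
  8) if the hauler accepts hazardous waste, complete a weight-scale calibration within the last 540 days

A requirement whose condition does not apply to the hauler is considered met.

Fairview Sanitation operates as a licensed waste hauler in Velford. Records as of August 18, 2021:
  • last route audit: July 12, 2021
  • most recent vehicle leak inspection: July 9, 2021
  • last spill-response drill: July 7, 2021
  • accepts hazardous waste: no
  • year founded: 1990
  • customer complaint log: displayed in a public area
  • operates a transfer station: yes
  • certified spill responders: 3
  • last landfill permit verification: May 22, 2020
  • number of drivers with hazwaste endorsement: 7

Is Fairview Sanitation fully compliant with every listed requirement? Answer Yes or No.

Yes

1. customer complaint log present → met
2. route audit 37 days ago vs limit 45 → met
3. spill-response drill 42 days ago vs limit 60 → met
4. condition 'operates a transfer station' holds; certified spill responders 3 ≥ 3 → met
5. landfill permit verification 453 days ago vs limit 730 → met
6. drivers with hazwaste endorsement 7 ≥ 6 → met
7. vehicle leak inspection 40 days ago vs limit 45 → met
8. condition 'accepts hazardous waste' does not hold → requirement n/a → met
All met.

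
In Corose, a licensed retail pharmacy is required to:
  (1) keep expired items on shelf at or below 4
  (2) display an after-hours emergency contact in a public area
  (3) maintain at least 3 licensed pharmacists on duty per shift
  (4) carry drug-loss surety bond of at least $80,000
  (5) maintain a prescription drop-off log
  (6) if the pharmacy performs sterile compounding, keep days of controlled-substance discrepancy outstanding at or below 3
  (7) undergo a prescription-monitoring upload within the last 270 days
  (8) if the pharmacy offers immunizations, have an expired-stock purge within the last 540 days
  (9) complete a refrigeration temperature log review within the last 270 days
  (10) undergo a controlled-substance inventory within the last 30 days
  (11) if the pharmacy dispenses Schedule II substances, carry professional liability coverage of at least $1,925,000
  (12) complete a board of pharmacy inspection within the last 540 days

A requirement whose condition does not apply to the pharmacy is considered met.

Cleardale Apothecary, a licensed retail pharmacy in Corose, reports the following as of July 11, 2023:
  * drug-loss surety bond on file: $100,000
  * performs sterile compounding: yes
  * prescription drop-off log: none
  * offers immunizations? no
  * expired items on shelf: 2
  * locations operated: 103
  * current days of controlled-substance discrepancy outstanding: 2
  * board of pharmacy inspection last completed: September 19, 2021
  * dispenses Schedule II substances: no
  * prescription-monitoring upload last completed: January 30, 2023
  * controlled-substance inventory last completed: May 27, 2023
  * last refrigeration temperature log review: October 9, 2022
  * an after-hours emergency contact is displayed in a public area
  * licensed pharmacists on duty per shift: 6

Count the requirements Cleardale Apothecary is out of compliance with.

4

1. expired items on shelf 2 ≤ 4 → met
2. after-hours emergency contact present → met
3. licensed pharmacists on duty per shift 6 ≥ 3 → met
4. drug-loss surety bond $100,000 ≥ $80,000 → met
5. prescription drop-off log absent → not met
6. condition 'performs sterile compounding' holds; days of controlled-substance discrepancy outstanding 2 ≤ 3 → met
7. prescription-monitoring upload 162 days ago vs limit 270 → met
8. condition 'offers immunizations' does not hold → requirement n/a → met
9. refrigeration temperature log review 275 days ago vs limit 270 → not met
10. controlled-substance inventory 45 days ago vs limit 30 → not met
11. condition 'dispenses Schedule II substances' does not hold → requirement n/a → met
12. board of pharmacy inspection 660 days ago vs limit 540 → not met
Not met: 4 of 12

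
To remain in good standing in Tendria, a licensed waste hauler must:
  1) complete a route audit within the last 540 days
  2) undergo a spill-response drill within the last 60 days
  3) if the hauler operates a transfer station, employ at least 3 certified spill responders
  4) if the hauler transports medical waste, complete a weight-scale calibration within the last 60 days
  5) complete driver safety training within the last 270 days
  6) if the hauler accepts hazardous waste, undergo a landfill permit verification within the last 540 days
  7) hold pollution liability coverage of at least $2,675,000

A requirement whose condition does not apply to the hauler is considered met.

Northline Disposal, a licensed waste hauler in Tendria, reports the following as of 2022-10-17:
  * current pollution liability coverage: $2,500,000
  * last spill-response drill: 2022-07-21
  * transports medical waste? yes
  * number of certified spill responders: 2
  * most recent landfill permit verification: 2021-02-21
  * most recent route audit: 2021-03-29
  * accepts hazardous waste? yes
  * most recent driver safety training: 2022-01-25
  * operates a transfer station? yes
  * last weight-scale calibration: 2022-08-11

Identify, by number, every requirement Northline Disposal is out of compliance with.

1. route audit 567 days ago vs limit 540 → not met
2. spill-response drill 88 days ago vs limit 60 → not met
3. condition 'operates a transfer station' holds; certified spill responders 2 < 3 → not met
4. condition 'transports medical waste' holds; weight-scale calibration 67 days ago vs limit 60 → not met
5. driver safety training 265 days ago vs limit 270 → met
6. condition 'accepts hazardous waste' holds; landfill permit verification 603 days ago vs limit 540 → not met
7. pollution liability coverage $2,500,000 < $2,675,000 → not met
Not met: 1, 2, 3, 4, 6, 7

1, 2, 3, 4, 6, 7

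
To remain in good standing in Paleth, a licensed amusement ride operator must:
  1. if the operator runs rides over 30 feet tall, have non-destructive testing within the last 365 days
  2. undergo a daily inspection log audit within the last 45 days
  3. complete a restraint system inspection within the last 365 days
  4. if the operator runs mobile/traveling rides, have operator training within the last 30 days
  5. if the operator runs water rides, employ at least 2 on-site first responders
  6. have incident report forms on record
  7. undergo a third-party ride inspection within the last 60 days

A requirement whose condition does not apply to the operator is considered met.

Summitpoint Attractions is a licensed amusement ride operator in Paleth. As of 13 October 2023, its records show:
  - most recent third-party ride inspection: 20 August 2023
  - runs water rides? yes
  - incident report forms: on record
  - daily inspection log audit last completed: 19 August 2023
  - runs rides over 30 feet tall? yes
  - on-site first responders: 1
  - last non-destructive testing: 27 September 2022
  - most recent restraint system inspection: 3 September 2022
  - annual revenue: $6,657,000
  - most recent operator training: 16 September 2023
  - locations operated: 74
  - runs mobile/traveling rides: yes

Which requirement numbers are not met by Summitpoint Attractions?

1. condition 'runs rides over 30 feet tall' holds; non-destructive testing 381 days ago vs limit 365 → not met
2. daily inspection log audit 55 days ago vs limit 45 → not met
3. restraint system inspection 405 days ago vs limit 365 → not met
4. condition 'runs mobile/traveling rides' holds; operator training 27 days ago vs limit 30 → met
5. condition 'runs water rides' holds; on-site first responders 1 < 2 → not met
6. incident report forms present → met
7. third-party ride inspection 54 days ago vs limit 60 → met
Not met: 1, 2, 3, 5

1, 2, 3, 5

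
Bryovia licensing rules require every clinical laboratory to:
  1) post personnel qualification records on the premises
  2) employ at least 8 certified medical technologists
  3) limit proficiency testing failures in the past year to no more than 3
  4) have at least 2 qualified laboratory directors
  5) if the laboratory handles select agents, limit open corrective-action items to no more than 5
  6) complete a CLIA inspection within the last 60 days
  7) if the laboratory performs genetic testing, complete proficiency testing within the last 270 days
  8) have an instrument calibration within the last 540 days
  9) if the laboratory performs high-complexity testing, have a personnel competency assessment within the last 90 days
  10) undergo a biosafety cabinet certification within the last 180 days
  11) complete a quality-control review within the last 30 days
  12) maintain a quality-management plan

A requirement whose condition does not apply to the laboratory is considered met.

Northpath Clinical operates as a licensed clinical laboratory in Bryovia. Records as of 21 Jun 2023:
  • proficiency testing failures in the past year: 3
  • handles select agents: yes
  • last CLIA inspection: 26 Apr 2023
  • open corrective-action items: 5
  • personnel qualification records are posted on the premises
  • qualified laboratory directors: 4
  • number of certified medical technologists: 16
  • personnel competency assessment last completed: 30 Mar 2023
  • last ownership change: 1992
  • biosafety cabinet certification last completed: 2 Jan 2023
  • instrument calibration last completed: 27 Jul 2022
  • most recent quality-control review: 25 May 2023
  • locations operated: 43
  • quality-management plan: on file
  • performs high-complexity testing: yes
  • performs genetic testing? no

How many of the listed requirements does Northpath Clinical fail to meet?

0

1. personnel qualification records present → met
2. certified medical technologists 16 ≥ 8 → met
3. proficiency testing failures in the past year 3 ≤ 3 → met
4. qualified laboratory directors 4 ≥ 2 → met
5. condition 'handles select agents' holds; open corrective-action items 5 ≤ 5 → met
6. CLIA inspection 56 days ago vs limit 60 → met
7. condition 'performs genetic testing' does not hold → requirement n/a → met
8. instrument calibration 329 days ago vs limit 540 → met
9. condition 'performs high-complexity testing' holds; personnel competency assessment 83 days ago vs limit 90 → met
10. biosafety cabinet certification 170 days ago vs limit 180 → met
11. quality-control review 27 days ago vs limit 30 → met
12. quality-management plan present → met
Not met: 0 of 12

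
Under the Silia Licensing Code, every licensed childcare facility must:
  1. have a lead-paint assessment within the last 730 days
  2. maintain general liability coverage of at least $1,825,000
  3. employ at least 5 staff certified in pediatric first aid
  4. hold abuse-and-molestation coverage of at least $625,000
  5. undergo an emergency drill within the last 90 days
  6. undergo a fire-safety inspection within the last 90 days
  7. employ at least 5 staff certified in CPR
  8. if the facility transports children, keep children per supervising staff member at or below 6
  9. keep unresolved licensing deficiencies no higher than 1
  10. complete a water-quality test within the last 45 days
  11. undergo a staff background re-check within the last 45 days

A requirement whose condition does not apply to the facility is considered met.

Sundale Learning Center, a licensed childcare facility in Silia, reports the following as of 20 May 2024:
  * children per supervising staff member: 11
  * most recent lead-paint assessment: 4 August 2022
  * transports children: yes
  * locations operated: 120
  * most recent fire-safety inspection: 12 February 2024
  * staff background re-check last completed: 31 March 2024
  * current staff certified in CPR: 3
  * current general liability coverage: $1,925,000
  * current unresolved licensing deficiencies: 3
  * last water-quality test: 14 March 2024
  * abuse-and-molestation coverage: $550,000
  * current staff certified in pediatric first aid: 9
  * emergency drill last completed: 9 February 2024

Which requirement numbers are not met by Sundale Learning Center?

4, 5, 6, 7, 8, 9, 10, 11

1. lead-paint assessment 655 days ago vs limit 730 → met
2. general liability coverage $1,925,000 ≥ $1,825,000 → met
3. staff certified in pediatric first aid 9 ≥ 5 → met
4. abuse-and-molestation coverage $550,000 < $625,000 → not met
5. emergency drill 101 days ago vs limit 90 → not met
6. fire-safety inspection 98 days ago vs limit 90 → not met
7. staff certified in CPR 3 < 5 → not met
8. condition 'transports children' holds; children per supervising staff member 11 > 6 → not met
9. unresolved licensing deficiencies 3 > 1 → not met
10. water-quality test 67 days ago vs limit 45 → not met
11. staff background re-check 50 days ago vs limit 45 → not met
Not met: 4, 5, 6, 7, 8, 9, 10, 11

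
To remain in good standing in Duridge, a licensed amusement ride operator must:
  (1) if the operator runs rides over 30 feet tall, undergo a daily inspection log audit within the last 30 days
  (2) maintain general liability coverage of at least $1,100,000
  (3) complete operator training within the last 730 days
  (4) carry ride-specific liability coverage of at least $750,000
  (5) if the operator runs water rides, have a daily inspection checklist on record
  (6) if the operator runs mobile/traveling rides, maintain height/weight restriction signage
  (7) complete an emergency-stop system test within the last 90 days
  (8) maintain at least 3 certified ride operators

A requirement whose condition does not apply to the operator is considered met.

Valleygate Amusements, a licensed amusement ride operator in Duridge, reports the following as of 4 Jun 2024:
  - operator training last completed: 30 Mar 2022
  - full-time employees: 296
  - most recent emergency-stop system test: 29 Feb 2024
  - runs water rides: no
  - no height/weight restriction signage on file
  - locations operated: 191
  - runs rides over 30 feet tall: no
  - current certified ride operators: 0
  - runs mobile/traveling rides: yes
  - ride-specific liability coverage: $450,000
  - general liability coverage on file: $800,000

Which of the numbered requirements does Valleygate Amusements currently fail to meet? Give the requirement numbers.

2, 3, 4, 6, 7, 8

1. condition 'runs rides over 30 feet tall' does not hold → requirement n/a → met
2. general liability coverage $800,000 < $1,100,000 → not met
3. operator training 797 days ago vs limit 730 → not met
4. ride-specific liability coverage $450,000 < $750,000 → not met
5. condition 'runs water rides' does not hold → requirement n/a → met
6. condition 'runs mobile/traveling rides' holds; height/weight restriction signage absent → not met
7. emergency-stop system test 96 days ago vs limit 90 → not met
8. certified ride operators 0 < 3 → not met
Not met: 2, 3, 4, 6, 7, 8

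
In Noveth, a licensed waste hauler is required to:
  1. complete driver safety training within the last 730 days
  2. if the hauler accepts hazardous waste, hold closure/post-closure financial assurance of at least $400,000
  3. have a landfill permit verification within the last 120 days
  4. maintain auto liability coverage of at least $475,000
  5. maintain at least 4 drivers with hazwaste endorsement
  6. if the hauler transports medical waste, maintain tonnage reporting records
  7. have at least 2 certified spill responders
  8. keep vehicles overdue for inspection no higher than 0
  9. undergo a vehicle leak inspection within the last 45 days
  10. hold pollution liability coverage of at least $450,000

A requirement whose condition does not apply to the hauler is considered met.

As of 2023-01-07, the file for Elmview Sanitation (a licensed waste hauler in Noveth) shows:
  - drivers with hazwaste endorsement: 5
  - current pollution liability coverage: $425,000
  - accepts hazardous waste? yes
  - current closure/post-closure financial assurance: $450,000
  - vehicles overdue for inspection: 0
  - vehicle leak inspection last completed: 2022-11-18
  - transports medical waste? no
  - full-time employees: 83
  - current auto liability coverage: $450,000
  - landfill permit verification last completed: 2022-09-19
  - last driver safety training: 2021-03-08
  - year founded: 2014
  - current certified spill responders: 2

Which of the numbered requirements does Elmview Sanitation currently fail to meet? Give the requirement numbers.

1. driver safety training 670 days ago vs limit 730 → met
2. condition 'accepts hazardous waste' holds; closure/post-closure financial assurance $450,000 ≥ $400,000 → met
3. landfill permit verification 110 days ago vs limit 120 → met
4. auto liability coverage $450,000 < $475,000 → not met
5. drivers with hazwaste endorsement 5 ≥ 4 → met
6. condition 'transports medical waste' does not hold → requirement n/a → met
7. certified spill responders 2 ≥ 2 → met
8. vehicles overdue for inspection 0 ≤ 0 → met
9. vehicle leak inspection 50 days ago vs limit 45 → not met
10. pollution liability coverage $425,000 < $450,000 → not met
Not met: 4, 9, 10

4, 9, 10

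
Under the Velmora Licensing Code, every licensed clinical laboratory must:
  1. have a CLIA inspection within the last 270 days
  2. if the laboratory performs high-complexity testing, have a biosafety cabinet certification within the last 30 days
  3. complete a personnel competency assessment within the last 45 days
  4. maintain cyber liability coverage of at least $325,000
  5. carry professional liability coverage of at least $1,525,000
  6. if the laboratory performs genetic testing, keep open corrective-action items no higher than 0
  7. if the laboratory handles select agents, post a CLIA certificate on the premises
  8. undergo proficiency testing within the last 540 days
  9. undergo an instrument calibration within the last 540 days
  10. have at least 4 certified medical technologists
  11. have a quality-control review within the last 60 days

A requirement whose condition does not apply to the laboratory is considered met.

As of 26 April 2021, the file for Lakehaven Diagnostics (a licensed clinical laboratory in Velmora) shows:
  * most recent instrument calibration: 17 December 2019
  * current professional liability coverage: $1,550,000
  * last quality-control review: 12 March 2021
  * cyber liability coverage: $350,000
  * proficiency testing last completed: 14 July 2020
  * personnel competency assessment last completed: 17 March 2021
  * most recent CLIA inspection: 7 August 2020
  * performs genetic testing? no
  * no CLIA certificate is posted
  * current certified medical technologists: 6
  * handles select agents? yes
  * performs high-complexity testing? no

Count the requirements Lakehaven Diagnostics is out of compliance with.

1

1. CLIA inspection 262 days ago vs limit 270 → met
2. condition 'performs high-complexity testing' does not hold → requirement n/a → met
3. personnel competency assessment 40 days ago vs limit 45 → met
4. cyber liability coverage $350,000 ≥ $325,000 → met
5. professional liability coverage $1,550,000 ≥ $1,525,000 → met
6. condition 'performs genetic testing' does not hold → requirement n/a → met
7. condition 'handles select agents' holds; CLIA certificate absent → not met
8. proficiency testing 286 days ago vs limit 540 → met
9. instrument calibration 496 days ago vs limit 540 → met
10. certified medical technologists 6 ≥ 4 → met
11. quality-control review 45 days ago vs limit 60 → met
Not met: 1 of 11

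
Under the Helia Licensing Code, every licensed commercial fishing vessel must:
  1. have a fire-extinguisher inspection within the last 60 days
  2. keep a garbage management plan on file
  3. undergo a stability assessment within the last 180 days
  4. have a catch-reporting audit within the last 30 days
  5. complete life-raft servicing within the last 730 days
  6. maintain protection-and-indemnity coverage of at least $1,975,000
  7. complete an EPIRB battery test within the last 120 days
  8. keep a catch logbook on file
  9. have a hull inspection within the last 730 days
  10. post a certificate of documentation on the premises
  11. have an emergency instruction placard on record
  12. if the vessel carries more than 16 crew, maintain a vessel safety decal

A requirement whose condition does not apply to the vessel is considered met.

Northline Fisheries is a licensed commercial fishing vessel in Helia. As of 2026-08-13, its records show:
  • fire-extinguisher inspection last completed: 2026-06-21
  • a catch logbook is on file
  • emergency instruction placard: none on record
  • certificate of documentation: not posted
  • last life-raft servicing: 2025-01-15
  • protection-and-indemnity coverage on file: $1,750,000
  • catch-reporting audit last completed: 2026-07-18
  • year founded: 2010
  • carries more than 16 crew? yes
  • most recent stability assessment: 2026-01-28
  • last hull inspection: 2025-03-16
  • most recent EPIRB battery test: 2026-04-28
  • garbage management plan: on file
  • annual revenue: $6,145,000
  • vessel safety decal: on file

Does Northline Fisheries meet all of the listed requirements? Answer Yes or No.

No

1. fire-extinguisher inspection 53 days ago vs limit 60 → met
2. garbage management plan present → met
3. stability assessment 197 days ago vs limit 180 → not met
4. catch-reporting audit 26 days ago vs limit 30 → met
5. life-raft servicing 575 days ago vs limit 730 → met
6. protection-and-indemnity coverage $1,750,000 < $1,975,000 → not met
7. EPIRB battery test 107 days ago vs limit 120 → met
8. catch logbook present → met
9. hull inspection 515 days ago vs limit 730 → met
10. certificate of documentation absent → not met
11. emergency instruction placard absent → not met
12. condition 'carries more than 16 crew' holds; vessel safety decal present → met
Not met: 3, 6, 10, 11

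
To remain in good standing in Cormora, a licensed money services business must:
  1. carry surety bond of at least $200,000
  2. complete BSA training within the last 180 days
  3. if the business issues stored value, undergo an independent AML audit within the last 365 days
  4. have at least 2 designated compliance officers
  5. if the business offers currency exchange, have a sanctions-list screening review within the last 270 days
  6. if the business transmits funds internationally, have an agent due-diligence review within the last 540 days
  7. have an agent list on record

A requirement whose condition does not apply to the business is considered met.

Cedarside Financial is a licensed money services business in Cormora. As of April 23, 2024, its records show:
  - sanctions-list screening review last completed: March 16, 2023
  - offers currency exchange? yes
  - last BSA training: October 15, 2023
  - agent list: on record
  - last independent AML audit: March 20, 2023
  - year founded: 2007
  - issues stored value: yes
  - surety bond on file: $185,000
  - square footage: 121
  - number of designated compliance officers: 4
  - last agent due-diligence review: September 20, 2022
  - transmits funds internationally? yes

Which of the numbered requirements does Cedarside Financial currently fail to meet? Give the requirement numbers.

1, 2, 3, 5, 6

1. surety bond $185,000 < $200,000 → not met
2. BSA training 191 days ago vs limit 180 → not met
3. condition 'issues stored value' holds; independent AML audit 400 days ago vs limit 365 → not met
4. designated compliance officers 4 ≥ 2 → met
5. condition 'offers currency exchange' holds; sanctions-list screening review 404 days ago vs limit 270 → not met
6. condition 'transmits funds internationally' holds; agent due-diligence review 581 days ago vs limit 540 → not met
7. agent list present → met
Not met: 1, 2, 3, 5, 6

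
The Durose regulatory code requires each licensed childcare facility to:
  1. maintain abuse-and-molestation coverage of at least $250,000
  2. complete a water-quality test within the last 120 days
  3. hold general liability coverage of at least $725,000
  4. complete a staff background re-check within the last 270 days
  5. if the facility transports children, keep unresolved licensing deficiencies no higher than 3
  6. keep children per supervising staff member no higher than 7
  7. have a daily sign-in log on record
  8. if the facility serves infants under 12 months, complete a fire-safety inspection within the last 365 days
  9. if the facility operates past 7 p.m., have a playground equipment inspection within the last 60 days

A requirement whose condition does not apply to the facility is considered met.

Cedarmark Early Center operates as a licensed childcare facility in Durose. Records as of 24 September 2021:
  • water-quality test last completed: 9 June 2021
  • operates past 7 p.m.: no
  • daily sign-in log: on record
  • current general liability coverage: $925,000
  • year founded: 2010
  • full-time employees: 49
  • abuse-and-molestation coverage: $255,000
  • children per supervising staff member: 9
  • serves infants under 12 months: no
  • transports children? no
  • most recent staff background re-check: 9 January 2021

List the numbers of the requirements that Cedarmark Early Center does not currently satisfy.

1. abuse-and-molestation coverage $255,000 ≥ $250,000 → met
2. water-quality test 107 days ago vs limit 120 → met
3. general liability coverage $925,000 ≥ $725,000 → met
4. staff background re-check 258 days ago vs limit 270 → met
5. condition 'transports children' does not hold → requirement n/a → met
6. children per supervising staff member 9 > 7 → not met
7. daily sign-in log present → met
8. condition 'serves infants under 12 months' does not hold → requirement n/a → met
9. condition 'operates past 7 p.m.' does not hold → requirement n/a → met
Not met: 6

6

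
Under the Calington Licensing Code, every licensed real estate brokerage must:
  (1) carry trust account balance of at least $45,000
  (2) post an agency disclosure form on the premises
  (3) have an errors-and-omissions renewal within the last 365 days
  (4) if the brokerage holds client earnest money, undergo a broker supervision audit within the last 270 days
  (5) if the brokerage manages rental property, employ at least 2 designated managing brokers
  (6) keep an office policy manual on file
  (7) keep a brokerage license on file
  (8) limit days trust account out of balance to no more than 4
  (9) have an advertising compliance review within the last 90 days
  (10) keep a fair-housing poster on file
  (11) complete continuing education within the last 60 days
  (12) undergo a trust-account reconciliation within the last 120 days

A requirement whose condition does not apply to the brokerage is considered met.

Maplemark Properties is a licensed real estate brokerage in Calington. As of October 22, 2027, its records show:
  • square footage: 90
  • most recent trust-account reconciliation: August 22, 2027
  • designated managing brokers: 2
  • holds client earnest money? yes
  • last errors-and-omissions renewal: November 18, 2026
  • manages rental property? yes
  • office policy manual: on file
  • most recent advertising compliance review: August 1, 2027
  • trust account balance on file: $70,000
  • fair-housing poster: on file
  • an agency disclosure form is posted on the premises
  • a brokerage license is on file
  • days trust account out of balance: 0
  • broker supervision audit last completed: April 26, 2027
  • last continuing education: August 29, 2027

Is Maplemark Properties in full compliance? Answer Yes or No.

Yes

1. trust account balance $70,000 ≥ $45,000 → met
2. agency disclosure form present → met
3. errors-and-omissions renewal 338 days ago vs limit 365 → met
4. condition 'holds client earnest money' holds; broker supervision audit 179 days ago vs limit 270 → met
5. condition 'manages rental property' holds; designated managing brokers 2 ≥ 2 → met
6. office policy manual present → met
7. brokerage license present → met
8. days trust account out of balance 0 ≤ 4 → met
9. advertising compliance review 82 days ago vs limit 90 → met
10. fair-housing poster present → met
11. continuing education 54 days ago vs limit 60 → met
12. trust-account reconciliation 61 days ago vs limit 120 → met
All met.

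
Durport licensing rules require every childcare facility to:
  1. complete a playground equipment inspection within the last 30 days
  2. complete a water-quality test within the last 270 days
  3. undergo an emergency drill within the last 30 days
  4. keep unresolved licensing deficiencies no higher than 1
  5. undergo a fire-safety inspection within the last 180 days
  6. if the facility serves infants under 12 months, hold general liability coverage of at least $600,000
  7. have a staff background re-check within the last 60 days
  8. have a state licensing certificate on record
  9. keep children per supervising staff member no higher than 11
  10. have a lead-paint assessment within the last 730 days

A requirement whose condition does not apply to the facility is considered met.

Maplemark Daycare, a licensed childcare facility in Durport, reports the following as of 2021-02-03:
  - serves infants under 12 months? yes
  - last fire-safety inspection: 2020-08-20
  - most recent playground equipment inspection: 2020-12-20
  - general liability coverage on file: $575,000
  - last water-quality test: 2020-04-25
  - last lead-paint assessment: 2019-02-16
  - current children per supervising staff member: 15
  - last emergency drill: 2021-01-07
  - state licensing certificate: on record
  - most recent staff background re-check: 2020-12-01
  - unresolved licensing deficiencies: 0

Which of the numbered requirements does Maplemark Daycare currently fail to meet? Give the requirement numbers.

1. playground equipment inspection 45 days ago vs limit 30 → not met
2. water-quality test 284 days ago vs limit 270 → not met
3. emergency drill 27 days ago vs limit 30 → met
4. unresolved licensing deficiencies 0 ≤ 1 → met
5. fire-safety inspection 167 days ago vs limit 180 → met
6. condition 'serves infants under 12 months' holds; general liability coverage $575,000 < $600,000 → not met
7. staff background re-check 64 days ago vs limit 60 → not met
8. state licensing certificate present → met
9. children per supervising staff member 15 > 11 → not met
10. lead-paint assessment 718 days ago vs limit 730 → met
Not met: 1, 2, 6, 7, 9

1, 2, 6, 7, 9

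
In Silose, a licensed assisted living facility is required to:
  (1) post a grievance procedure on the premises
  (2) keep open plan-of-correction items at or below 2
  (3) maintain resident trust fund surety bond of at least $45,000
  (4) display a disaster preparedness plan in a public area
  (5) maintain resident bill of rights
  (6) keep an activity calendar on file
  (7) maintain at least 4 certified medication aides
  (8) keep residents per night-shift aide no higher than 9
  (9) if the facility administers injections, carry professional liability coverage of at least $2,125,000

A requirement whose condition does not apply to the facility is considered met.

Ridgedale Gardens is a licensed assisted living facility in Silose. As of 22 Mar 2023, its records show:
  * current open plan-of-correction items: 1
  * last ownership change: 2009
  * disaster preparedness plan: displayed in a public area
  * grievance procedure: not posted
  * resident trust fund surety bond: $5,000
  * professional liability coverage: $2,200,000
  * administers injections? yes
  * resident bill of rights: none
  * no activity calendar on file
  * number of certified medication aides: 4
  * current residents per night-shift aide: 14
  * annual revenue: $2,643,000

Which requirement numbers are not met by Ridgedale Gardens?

1, 3, 5, 6, 8

1. grievance procedure absent → not met
2. open plan-of-correction items 1 ≤ 2 → met
3. resident trust fund surety bond $5,000 < $45,000 → not met
4. disaster preparedness plan present → met
5. resident bill of rights absent → not met
6. activity calendar absent → not met
7. certified medication aides 4 ≥ 4 → met
8. residents per night-shift aide 14 > 9 → not met
9. condition 'administers injections' holds; professional liability coverage $2,200,000 ≥ $2,125,000 → met
Not met: 1, 3, 5, 6, 8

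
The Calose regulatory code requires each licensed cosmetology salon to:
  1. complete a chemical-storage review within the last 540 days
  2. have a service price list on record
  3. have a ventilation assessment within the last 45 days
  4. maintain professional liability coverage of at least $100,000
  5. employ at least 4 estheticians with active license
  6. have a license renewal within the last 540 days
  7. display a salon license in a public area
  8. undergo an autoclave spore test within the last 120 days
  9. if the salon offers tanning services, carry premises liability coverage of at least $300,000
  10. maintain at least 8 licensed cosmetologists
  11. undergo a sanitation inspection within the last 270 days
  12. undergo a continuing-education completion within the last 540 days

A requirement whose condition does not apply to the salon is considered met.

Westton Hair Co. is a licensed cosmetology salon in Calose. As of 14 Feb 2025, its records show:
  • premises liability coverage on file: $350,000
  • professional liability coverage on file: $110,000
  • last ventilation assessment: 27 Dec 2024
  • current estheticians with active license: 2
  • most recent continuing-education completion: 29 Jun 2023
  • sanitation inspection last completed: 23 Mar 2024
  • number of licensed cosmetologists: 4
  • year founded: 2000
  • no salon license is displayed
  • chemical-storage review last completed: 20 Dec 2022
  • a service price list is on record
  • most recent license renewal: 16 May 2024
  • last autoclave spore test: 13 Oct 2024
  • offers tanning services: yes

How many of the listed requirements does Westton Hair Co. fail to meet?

1. chemical-storage review 787 days ago vs limit 540 → not met
2. service price list present → met
3. ventilation assessment 49 days ago vs limit 45 → not met
4. professional liability coverage $110,000 ≥ $100,000 → met
5. estheticians with active license 2 < 4 → not met
6. license renewal 274 days ago vs limit 540 → met
7. salon license absent → not met
8. autoclave spore test 124 days ago vs limit 120 → not met
9. condition 'offers tanning services' holds; premises liability coverage $350,000 ≥ $300,000 → met
10. licensed cosmetologists 4 < 8 → not met
11. sanitation inspection 328 days ago vs limit 270 → not met
12. continuing-education completion 596 days ago vs limit 540 → not met
Not met: 8 of 12

8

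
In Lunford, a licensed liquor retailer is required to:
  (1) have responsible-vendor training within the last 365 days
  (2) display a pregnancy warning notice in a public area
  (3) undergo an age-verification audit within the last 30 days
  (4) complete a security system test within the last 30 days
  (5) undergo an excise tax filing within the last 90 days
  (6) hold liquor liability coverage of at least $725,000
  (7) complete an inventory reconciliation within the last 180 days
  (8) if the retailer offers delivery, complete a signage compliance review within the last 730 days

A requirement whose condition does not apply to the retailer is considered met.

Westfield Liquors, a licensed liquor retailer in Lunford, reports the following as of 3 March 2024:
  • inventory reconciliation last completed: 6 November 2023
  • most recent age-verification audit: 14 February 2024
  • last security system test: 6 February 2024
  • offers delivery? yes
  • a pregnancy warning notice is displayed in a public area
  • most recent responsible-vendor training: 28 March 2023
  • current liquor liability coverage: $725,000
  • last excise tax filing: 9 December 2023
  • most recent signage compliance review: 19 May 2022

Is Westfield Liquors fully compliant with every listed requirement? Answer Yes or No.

1. responsible-vendor training 341 days ago vs limit 365 → met
2. pregnancy warning notice present → met
3. age-verification audit 18 days ago vs limit 30 → met
4. security system test 26 days ago vs limit 30 → met
5. excise tax filing 85 days ago vs limit 90 → met
6. liquor liability coverage $725,000 ≥ $725,000 → met
7. inventory reconciliation 118 days ago vs limit 180 → met
8. condition 'offers delivery' holds; signage compliance review 654 days ago vs limit 730 → met
All met.

Yes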